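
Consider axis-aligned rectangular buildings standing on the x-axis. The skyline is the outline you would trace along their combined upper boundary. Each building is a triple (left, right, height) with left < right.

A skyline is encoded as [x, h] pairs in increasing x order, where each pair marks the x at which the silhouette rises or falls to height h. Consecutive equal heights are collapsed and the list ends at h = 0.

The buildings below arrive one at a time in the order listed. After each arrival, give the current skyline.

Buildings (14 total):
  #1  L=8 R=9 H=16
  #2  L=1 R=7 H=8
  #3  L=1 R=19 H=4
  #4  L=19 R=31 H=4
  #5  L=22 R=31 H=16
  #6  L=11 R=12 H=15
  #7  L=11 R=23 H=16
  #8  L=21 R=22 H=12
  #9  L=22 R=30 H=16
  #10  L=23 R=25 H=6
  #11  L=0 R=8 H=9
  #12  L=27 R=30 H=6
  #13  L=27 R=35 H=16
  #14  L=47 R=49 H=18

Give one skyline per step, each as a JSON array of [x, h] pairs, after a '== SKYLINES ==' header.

== SKYLINES ==
[[8,16],[9,0]]
[[1,8],[7,0],[8,16],[9,0]]
[[1,8],[7,4],[8,16],[9,4],[19,0]]
[[1,8],[7,4],[8,16],[9,4],[31,0]]
[[1,8],[7,4],[8,16],[9,4],[22,16],[31,0]]
[[1,8],[7,4],[8,16],[9,4],[11,15],[12,4],[22,16],[31,0]]
[[1,8],[7,4],[8,16],[9,4],[11,16],[31,0]]
[[1,8],[7,4],[8,16],[9,4],[11,16],[31,0]]
[[1,8],[7,4],[8,16],[9,4],[11,16],[31,0]]
[[1,8],[7,4],[8,16],[9,4],[11,16],[31,0]]
[[0,9],[8,16],[9,4],[11,16],[31,0]]
[[0,9],[8,16],[9,4],[11,16],[31,0]]
[[0,9],[8,16],[9,4],[11,16],[35,0]]
[[0,9],[8,16],[9,4],[11,16],[35,0],[47,18],[49,0]]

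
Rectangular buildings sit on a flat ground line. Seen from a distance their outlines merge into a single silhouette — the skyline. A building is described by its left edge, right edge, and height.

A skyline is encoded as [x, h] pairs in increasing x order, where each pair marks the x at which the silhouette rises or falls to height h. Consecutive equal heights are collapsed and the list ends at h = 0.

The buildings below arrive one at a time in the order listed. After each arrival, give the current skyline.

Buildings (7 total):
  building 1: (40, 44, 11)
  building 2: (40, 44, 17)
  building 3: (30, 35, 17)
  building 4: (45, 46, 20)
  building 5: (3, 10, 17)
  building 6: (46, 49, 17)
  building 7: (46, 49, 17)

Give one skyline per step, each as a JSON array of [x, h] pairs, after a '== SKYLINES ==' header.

== SKYLINES ==
[[40,11],[44,0]]
[[40,17],[44,0]]
[[30,17],[35,0],[40,17],[44,0]]
[[30,17],[35,0],[40,17],[44,0],[45,20],[46,0]]
[[3,17],[10,0],[30,17],[35,0],[40,17],[44,0],[45,20],[46,0]]
[[3,17],[10,0],[30,17],[35,0],[40,17],[44,0],[45,20],[46,17],[49,0]]
[[3,17],[10,0],[30,17],[35,0],[40,17],[44,0],[45,20],[46,17],[49,0]]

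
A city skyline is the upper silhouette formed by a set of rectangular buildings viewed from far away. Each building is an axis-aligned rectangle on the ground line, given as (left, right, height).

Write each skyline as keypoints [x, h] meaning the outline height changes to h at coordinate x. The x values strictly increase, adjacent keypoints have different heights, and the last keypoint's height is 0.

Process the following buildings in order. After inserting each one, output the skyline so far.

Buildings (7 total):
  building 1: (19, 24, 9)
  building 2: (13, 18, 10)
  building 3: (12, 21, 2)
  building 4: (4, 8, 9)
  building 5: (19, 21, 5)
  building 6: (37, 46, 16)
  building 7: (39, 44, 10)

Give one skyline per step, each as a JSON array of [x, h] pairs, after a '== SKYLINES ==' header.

== SKYLINES ==
[[19,9],[24,0]]
[[13,10],[18,0],[19,9],[24,0]]
[[12,2],[13,10],[18,2],[19,9],[24,0]]
[[4,9],[8,0],[12,2],[13,10],[18,2],[19,9],[24,0]]
[[4,9],[8,0],[12,2],[13,10],[18,2],[19,9],[24,0]]
[[4,9],[8,0],[12,2],[13,10],[18,2],[19,9],[24,0],[37,16],[46,0]]
[[4,9],[8,0],[12,2],[13,10],[18,2],[19,9],[24,0],[37,16],[46,0]]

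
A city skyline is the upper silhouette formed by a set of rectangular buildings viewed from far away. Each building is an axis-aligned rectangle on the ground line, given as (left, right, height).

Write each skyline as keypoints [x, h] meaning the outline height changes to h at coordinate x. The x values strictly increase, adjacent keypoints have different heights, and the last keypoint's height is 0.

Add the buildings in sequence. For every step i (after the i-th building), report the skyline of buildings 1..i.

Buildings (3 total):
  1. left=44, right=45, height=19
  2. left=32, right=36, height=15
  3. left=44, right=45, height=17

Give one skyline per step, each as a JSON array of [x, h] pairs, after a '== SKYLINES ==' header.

== SKYLINES ==
[[44,19],[45,0]]
[[32,15],[36,0],[44,19],[45,0]]
[[32,15],[36,0],[44,19],[45,0]]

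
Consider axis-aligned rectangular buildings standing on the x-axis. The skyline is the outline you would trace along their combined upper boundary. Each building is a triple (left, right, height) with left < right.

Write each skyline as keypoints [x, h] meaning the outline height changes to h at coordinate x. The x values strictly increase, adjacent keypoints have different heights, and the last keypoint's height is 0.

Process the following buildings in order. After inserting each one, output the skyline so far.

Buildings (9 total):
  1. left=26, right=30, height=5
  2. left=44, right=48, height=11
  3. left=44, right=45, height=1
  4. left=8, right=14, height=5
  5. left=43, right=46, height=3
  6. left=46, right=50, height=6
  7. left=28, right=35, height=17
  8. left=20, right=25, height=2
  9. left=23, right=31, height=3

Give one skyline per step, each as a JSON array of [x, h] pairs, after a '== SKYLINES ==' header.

== SKYLINES ==
[[26,5],[30,0]]
[[26,5],[30,0],[44,11],[48,0]]
[[26,5],[30,0],[44,11],[48,0]]
[[8,5],[14,0],[26,5],[30,0],[44,11],[48,0]]
[[8,5],[14,0],[26,5],[30,0],[43,3],[44,11],[48,0]]
[[8,5],[14,0],[26,5],[30,0],[43,3],[44,11],[48,6],[50,0]]
[[8,5],[14,0],[26,5],[28,17],[35,0],[43,3],[44,11],[48,6],[50,0]]
[[8,5],[14,0],[20,2],[25,0],[26,5],[28,17],[35,0],[43,3],[44,11],[48,6],[50,0]]
[[8,5],[14,0],[20,2],[23,3],[26,5],[28,17],[35,0],[43,3],[44,11],[48,6],[50,0]]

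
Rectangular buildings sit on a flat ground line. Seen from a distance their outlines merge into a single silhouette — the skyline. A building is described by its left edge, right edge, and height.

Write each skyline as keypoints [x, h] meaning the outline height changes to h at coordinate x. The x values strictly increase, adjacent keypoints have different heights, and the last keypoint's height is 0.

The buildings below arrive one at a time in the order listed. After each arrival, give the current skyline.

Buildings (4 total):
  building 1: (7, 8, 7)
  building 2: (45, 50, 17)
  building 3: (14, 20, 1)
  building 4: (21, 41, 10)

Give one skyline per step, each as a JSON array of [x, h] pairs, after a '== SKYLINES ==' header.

== SKYLINES ==
[[7,7],[8,0]]
[[7,7],[8,0],[45,17],[50,0]]
[[7,7],[8,0],[14,1],[20,0],[45,17],[50,0]]
[[7,7],[8,0],[14,1],[20,0],[21,10],[41,0],[45,17],[50,0]]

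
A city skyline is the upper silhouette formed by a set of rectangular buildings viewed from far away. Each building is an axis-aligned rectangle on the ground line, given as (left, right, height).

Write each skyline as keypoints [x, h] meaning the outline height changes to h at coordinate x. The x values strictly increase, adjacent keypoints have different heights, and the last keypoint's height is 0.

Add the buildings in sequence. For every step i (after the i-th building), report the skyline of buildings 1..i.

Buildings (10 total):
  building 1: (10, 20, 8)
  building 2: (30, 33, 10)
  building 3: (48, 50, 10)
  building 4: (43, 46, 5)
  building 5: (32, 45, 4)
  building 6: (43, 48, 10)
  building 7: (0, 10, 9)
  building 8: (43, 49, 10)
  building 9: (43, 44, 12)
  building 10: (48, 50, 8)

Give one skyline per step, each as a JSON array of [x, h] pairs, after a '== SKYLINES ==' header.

== SKYLINES ==
[[10,8],[20,0]]
[[10,8],[20,0],[30,10],[33,0]]
[[10,8],[20,0],[30,10],[33,0],[48,10],[50,0]]
[[10,8],[20,0],[30,10],[33,0],[43,5],[46,0],[48,10],[50,0]]
[[10,8],[20,0],[30,10],[33,4],[43,5],[46,0],[48,10],[50,0]]
[[10,8],[20,0],[30,10],[33,4],[43,10],[50,0]]
[[0,9],[10,8],[20,0],[30,10],[33,4],[43,10],[50,0]]
[[0,9],[10,8],[20,0],[30,10],[33,4],[43,10],[50,0]]
[[0,9],[10,8],[20,0],[30,10],[33,4],[43,12],[44,10],[50,0]]
[[0,9],[10,8],[20,0],[30,10],[33,4],[43,12],[44,10],[50,0]]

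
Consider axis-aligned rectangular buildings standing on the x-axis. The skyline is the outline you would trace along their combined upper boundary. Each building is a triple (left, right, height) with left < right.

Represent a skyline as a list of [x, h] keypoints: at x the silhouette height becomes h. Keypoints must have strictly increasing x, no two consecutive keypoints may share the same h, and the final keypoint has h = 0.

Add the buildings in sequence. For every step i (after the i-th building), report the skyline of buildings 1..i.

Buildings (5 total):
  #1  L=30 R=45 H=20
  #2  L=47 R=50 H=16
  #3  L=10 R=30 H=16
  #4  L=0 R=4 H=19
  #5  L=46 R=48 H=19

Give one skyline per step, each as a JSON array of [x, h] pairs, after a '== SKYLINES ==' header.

== SKYLINES ==
[[30,20],[45,0]]
[[30,20],[45,0],[47,16],[50,0]]
[[10,16],[30,20],[45,0],[47,16],[50,0]]
[[0,19],[4,0],[10,16],[30,20],[45,0],[47,16],[50,0]]
[[0,19],[4,0],[10,16],[30,20],[45,0],[46,19],[48,16],[50,0]]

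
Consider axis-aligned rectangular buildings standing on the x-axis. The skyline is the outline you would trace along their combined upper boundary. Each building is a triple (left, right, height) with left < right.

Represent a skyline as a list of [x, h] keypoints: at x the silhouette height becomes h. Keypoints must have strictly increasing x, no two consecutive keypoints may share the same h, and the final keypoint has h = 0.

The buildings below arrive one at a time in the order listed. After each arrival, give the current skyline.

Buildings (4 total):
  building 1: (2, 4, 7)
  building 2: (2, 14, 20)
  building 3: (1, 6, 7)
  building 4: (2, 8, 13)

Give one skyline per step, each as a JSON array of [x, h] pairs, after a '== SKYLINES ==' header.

== SKYLINES ==
[[2,7],[4,0]]
[[2,20],[14,0]]
[[1,7],[2,20],[14,0]]
[[1,7],[2,20],[14,0]]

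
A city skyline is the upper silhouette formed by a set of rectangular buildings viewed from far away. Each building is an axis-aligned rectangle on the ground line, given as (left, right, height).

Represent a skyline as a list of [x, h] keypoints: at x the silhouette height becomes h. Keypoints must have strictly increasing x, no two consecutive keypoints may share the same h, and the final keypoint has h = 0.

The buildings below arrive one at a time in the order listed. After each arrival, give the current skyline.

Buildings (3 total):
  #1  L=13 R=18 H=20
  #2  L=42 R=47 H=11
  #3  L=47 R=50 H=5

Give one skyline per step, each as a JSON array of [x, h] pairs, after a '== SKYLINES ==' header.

== SKYLINES ==
[[13,20],[18,0]]
[[13,20],[18,0],[42,11],[47,0]]
[[13,20],[18,0],[42,11],[47,5],[50,0]]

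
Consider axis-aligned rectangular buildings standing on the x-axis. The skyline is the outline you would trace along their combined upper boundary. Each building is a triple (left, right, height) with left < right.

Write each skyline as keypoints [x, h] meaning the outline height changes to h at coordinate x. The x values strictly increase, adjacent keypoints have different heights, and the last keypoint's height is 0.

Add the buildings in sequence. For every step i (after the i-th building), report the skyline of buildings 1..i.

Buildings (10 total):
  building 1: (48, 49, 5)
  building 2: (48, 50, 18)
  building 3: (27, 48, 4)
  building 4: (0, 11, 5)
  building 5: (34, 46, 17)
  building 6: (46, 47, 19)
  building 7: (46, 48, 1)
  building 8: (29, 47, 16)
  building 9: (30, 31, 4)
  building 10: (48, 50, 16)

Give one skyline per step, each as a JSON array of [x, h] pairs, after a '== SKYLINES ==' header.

== SKYLINES ==
[[48,5],[49,0]]
[[48,18],[50,0]]
[[27,4],[48,18],[50,0]]
[[0,5],[11,0],[27,4],[48,18],[50,0]]
[[0,5],[11,0],[27,4],[34,17],[46,4],[48,18],[50,0]]
[[0,5],[11,0],[27,4],[34,17],[46,19],[47,4],[48,18],[50,0]]
[[0,5],[11,0],[27,4],[34,17],[46,19],[47,4],[48,18],[50,0]]
[[0,5],[11,0],[27,4],[29,16],[34,17],[46,19],[47,4],[48,18],[50,0]]
[[0,5],[11,0],[27,4],[29,16],[34,17],[46,19],[47,4],[48,18],[50,0]]
[[0,5],[11,0],[27,4],[29,16],[34,17],[46,19],[47,4],[48,18],[50,0]]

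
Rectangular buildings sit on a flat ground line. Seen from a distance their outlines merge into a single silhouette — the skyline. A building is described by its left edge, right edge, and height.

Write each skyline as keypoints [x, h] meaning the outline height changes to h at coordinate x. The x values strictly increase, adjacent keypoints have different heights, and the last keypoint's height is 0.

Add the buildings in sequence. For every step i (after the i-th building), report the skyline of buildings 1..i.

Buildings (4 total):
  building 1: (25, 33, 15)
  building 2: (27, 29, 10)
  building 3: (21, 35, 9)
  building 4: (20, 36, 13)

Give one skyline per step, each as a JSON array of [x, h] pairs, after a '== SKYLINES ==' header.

== SKYLINES ==
[[25,15],[33,0]]
[[25,15],[33,0]]
[[21,9],[25,15],[33,9],[35,0]]
[[20,13],[25,15],[33,13],[36,0]]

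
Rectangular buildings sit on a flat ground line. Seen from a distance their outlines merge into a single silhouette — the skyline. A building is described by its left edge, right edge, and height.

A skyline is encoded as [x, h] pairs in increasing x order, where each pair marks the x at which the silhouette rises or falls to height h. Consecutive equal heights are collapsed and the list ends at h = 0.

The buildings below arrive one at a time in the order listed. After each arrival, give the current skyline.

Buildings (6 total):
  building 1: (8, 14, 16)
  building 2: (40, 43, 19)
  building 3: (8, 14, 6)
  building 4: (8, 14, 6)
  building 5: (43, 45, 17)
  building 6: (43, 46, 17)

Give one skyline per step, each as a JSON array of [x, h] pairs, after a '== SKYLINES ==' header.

== SKYLINES ==
[[8,16],[14,0]]
[[8,16],[14,0],[40,19],[43,0]]
[[8,16],[14,0],[40,19],[43,0]]
[[8,16],[14,0],[40,19],[43,0]]
[[8,16],[14,0],[40,19],[43,17],[45,0]]
[[8,16],[14,0],[40,19],[43,17],[46,0]]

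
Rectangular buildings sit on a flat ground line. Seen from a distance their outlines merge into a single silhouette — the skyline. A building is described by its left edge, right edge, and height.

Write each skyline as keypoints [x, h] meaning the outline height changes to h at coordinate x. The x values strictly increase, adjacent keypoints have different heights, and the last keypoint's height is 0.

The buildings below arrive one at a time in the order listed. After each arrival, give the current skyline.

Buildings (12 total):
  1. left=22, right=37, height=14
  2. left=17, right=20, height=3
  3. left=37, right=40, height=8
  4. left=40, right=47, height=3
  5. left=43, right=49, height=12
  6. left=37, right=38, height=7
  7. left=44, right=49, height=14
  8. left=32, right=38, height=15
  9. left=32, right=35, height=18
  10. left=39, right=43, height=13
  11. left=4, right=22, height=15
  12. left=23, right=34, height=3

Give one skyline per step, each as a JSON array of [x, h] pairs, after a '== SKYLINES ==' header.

== SKYLINES ==
[[22,14],[37,0]]
[[17,3],[20,0],[22,14],[37,0]]
[[17,3],[20,0],[22,14],[37,8],[40,0]]
[[17,3],[20,0],[22,14],[37,8],[40,3],[47,0]]
[[17,3],[20,0],[22,14],[37,8],[40,3],[43,12],[49,0]]
[[17,3],[20,0],[22,14],[37,8],[40,3],[43,12],[49,0]]
[[17,3],[20,0],[22,14],[37,8],[40,3],[43,12],[44,14],[49,0]]
[[17,3],[20,0],[22,14],[32,15],[38,8],[40,3],[43,12],[44,14],[49,0]]
[[17,3],[20,0],[22,14],[32,18],[35,15],[38,8],[40,3],[43,12],[44,14],[49,0]]
[[17,3],[20,0],[22,14],[32,18],[35,15],[38,8],[39,13],[43,12],[44,14],[49,0]]
[[4,15],[22,14],[32,18],[35,15],[38,8],[39,13],[43,12],[44,14],[49,0]]
[[4,15],[22,14],[32,18],[35,15],[38,8],[39,13],[43,12],[44,14],[49,0]]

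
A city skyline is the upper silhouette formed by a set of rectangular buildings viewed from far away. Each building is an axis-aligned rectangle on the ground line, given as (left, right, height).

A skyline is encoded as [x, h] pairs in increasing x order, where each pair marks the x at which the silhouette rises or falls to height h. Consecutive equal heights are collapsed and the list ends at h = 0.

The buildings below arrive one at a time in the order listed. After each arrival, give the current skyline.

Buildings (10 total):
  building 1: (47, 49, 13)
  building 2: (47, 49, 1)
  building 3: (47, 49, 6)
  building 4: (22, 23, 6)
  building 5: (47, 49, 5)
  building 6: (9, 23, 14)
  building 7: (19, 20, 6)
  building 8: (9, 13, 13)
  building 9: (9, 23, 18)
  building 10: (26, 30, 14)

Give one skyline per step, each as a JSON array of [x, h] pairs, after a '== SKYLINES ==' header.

== SKYLINES ==
[[47,13],[49,0]]
[[47,13],[49,0]]
[[47,13],[49,0]]
[[22,6],[23,0],[47,13],[49,0]]
[[22,6],[23,0],[47,13],[49,0]]
[[9,14],[23,0],[47,13],[49,0]]
[[9,14],[23,0],[47,13],[49,0]]
[[9,14],[23,0],[47,13],[49,0]]
[[9,18],[23,0],[47,13],[49,0]]
[[9,18],[23,0],[26,14],[30,0],[47,13],[49,0]]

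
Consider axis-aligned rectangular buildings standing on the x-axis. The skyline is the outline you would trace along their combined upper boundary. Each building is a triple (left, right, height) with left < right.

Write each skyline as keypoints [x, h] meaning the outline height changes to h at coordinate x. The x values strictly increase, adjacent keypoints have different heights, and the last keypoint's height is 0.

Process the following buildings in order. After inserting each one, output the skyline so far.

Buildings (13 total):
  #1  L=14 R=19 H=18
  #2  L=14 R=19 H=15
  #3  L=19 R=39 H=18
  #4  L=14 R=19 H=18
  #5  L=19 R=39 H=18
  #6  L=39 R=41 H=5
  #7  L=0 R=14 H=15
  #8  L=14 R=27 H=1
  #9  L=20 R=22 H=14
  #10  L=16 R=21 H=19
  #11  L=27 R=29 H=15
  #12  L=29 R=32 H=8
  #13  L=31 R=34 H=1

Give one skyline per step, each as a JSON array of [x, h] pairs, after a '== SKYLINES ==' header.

== SKYLINES ==
[[14,18],[19,0]]
[[14,18],[19,0]]
[[14,18],[39,0]]
[[14,18],[39,0]]
[[14,18],[39,0]]
[[14,18],[39,5],[41,0]]
[[0,15],[14,18],[39,5],[41,0]]
[[0,15],[14,18],[39,5],[41,0]]
[[0,15],[14,18],[39,5],[41,0]]
[[0,15],[14,18],[16,19],[21,18],[39,5],[41,0]]
[[0,15],[14,18],[16,19],[21,18],[39,5],[41,0]]
[[0,15],[14,18],[16,19],[21,18],[39,5],[41,0]]
[[0,15],[14,18],[16,19],[21,18],[39,5],[41,0]]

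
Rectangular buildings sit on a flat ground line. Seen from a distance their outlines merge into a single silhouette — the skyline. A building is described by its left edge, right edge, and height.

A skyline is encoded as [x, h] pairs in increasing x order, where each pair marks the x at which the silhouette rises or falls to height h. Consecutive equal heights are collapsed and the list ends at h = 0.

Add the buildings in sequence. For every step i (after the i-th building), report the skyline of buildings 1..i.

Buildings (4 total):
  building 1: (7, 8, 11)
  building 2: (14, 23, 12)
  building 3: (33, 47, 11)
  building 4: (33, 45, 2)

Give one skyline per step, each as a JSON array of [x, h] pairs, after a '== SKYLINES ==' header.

== SKYLINES ==
[[7,11],[8,0]]
[[7,11],[8,0],[14,12],[23,0]]
[[7,11],[8,0],[14,12],[23,0],[33,11],[47,0]]
[[7,11],[8,0],[14,12],[23,0],[33,11],[47,0]]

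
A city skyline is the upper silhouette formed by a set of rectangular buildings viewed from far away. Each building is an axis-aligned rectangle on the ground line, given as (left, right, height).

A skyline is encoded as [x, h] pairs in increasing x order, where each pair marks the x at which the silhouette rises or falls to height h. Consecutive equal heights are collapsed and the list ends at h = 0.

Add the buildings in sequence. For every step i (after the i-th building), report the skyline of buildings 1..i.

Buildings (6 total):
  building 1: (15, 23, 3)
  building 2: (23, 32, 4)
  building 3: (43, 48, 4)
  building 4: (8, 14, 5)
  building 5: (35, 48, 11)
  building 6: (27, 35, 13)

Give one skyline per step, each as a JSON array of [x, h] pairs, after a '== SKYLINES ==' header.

== SKYLINES ==
[[15,3],[23,0]]
[[15,3],[23,4],[32,0]]
[[15,3],[23,4],[32,0],[43,4],[48,0]]
[[8,5],[14,0],[15,3],[23,4],[32,0],[43,4],[48,0]]
[[8,5],[14,0],[15,3],[23,4],[32,0],[35,11],[48,0]]
[[8,5],[14,0],[15,3],[23,4],[27,13],[35,11],[48,0]]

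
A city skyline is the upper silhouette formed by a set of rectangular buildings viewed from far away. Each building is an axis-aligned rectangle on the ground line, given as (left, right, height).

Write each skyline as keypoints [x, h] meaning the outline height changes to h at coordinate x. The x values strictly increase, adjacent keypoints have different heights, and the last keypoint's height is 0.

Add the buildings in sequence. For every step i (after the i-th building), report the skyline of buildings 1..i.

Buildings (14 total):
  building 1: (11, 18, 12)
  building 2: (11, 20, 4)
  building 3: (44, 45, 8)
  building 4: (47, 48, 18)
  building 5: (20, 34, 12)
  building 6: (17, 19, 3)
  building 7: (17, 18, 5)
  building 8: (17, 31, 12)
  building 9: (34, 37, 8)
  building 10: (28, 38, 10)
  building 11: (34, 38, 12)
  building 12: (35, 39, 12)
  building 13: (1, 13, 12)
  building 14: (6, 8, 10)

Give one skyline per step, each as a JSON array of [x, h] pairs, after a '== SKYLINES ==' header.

== SKYLINES ==
[[11,12],[18,0]]
[[11,12],[18,4],[20,0]]
[[11,12],[18,4],[20,0],[44,8],[45,0]]
[[11,12],[18,4],[20,0],[44,8],[45,0],[47,18],[48,0]]
[[11,12],[18,4],[20,12],[34,0],[44,8],[45,0],[47,18],[48,0]]
[[11,12],[18,4],[20,12],[34,0],[44,8],[45,0],[47,18],[48,0]]
[[11,12],[18,4],[20,12],[34,0],[44,8],[45,0],[47,18],[48,0]]
[[11,12],[34,0],[44,8],[45,0],[47,18],[48,0]]
[[11,12],[34,8],[37,0],[44,8],[45,0],[47,18],[48,0]]
[[11,12],[34,10],[38,0],[44,8],[45,0],[47,18],[48,0]]
[[11,12],[38,0],[44,8],[45,0],[47,18],[48,0]]
[[11,12],[39,0],[44,8],[45,0],[47,18],[48,0]]
[[1,12],[39,0],[44,8],[45,0],[47,18],[48,0]]
[[1,12],[39,0],[44,8],[45,0],[47,18],[48,0]]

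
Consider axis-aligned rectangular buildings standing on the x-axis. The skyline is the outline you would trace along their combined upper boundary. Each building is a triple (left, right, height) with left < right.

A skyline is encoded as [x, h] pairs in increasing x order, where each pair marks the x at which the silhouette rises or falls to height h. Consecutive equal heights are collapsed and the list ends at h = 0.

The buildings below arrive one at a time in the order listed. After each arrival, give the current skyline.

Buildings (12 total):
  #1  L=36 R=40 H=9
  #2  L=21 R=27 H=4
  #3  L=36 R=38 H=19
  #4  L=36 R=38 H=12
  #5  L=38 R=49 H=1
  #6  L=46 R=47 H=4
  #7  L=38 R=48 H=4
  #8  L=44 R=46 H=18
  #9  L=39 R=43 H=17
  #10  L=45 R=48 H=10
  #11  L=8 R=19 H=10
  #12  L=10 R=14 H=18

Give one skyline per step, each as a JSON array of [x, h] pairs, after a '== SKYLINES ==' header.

== SKYLINES ==
[[36,9],[40,0]]
[[21,4],[27,0],[36,9],[40,0]]
[[21,4],[27,0],[36,19],[38,9],[40,0]]
[[21,4],[27,0],[36,19],[38,9],[40,0]]
[[21,4],[27,0],[36,19],[38,9],[40,1],[49,0]]
[[21,4],[27,0],[36,19],[38,9],[40,1],[46,4],[47,1],[49,0]]
[[21,4],[27,0],[36,19],[38,9],[40,4],[48,1],[49,0]]
[[21,4],[27,0],[36,19],[38,9],[40,4],[44,18],[46,4],[48,1],[49,0]]
[[21,4],[27,0],[36,19],[38,9],[39,17],[43,4],[44,18],[46,4],[48,1],[49,0]]
[[21,4],[27,0],[36,19],[38,9],[39,17],[43,4],[44,18],[46,10],[48,1],[49,0]]
[[8,10],[19,0],[21,4],[27,0],[36,19],[38,9],[39,17],[43,4],[44,18],[46,10],[48,1],[49,0]]
[[8,10],[10,18],[14,10],[19,0],[21,4],[27,0],[36,19],[38,9],[39,17],[43,4],[44,18],[46,10],[48,1],[49,0]]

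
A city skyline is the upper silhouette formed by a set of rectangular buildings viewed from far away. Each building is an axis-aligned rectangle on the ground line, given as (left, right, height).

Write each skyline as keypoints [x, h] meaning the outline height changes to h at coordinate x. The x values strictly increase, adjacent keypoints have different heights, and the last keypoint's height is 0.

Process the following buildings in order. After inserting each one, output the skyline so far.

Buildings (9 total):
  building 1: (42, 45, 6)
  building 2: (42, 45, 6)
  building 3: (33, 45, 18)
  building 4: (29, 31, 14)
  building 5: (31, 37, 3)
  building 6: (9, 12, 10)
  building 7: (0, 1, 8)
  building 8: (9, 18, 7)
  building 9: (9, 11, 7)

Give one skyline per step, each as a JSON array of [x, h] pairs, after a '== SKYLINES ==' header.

== SKYLINES ==
[[42,6],[45,0]]
[[42,6],[45,0]]
[[33,18],[45,0]]
[[29,14],[31,0],[33,18],[45,0]]
[[29,14],[31,3],[33,18],[45,0]]
[[9,10],[12,0],[29,14],[31,3],[33,18],[45,0]]
[[0,8],[1,0],[9,10],[12,0],[29,14],[31,3],[33,18],[45,0]]
[[0,8],[1,0],[9,10],[12,7],[18,0],[29,14],[31,3],[33,18],[45,0]]
[[0,8],[1,0],[9,10],[12,7],[18,0],[29,14],[31,3],[33,18],[45,0]]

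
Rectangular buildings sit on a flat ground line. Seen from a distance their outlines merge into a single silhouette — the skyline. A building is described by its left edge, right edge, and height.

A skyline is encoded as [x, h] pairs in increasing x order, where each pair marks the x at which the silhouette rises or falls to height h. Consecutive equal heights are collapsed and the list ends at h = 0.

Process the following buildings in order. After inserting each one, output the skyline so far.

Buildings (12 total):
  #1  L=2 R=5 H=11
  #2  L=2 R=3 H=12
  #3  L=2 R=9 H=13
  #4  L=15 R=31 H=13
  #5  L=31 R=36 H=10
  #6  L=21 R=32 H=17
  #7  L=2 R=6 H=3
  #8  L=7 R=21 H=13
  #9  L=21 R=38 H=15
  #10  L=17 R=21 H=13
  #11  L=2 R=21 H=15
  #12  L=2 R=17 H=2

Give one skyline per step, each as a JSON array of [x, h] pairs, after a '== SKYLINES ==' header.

== SKYLINES ==
[[2,11],[5,0]]
[[2,12],[3,11],[5,0]]
[[2,13],[9,0]]
[[2,13],[9,0],[15,13],[31,0]]
[[2,13],[9,0],[15,13],[31,10],[36,0]]
[[2,13],[9,0],[15,13],[21,17],[32,10],[36,0]]
[[2,13],[9,0],[15,13],[21,17],[32,10],[36,0]]
[[2,13],[21,17],[32,10],[36,0]]
[[2,13],[21,17],[32,15],[38,0]]
[[2,13],[21,17],[32,15],[38,0]]
[[2,15],[21,17],[32,15],[38,0]]
[[2,15],[21,17],[32,15],[38,0]]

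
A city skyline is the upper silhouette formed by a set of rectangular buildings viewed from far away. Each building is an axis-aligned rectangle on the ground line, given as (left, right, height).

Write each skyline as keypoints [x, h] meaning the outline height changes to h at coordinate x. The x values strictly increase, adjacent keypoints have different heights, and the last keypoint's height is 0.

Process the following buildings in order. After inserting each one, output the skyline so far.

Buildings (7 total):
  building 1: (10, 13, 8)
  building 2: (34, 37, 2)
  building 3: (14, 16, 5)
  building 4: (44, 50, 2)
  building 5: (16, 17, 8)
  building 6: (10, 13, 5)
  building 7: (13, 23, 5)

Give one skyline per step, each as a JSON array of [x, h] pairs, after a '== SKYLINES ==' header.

== SKYLINES ==
[[10,8],[13,0]]
[[10,8],[13,0],[34,2],[37,0]]
[[10,8],[13,0],[14,5],[16,0],[34,2],[37,0]]
[[10,8],[13,0],[14,5],[16,0],[34,2],[37,0],[44,2],[50,0]]
[[10,8],[13,0],[14,5],[16,8],[17,0],[34,2],[37,0],[44,2],[50,0]]
[[10,8],[13,0],[14,5],[16,8],[17,0],[34,2],[37,0],[44,2],[50,0]]
[[10,8],[13,5],[16,8],[17,5],[23,0],[34,2],[37,0],[44,2],[50,0]]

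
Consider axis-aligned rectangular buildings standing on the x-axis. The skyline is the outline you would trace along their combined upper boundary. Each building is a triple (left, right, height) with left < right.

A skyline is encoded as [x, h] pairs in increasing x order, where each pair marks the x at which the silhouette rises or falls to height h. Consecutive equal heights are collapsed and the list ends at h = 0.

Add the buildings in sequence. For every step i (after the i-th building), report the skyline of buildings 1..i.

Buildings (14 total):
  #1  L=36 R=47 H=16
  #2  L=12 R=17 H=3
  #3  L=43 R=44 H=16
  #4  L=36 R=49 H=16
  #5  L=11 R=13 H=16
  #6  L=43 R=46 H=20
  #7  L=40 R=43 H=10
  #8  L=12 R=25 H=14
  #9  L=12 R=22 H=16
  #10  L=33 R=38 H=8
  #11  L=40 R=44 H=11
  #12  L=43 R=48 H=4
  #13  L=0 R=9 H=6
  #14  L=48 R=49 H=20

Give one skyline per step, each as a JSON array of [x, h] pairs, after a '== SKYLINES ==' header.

== SKYLINES ==
[[36,16],[47,0]]
[[12,3],[17,0],[36,16],[47,0]]
[[12,3],[17,0],[36,16],[47,0]]
[[12,3],[17,0],[36,16],[49,0]]
[[11,16],[13,3],[17,0],[36,16],[49,0]]
[[11,16],[13,3],[17,0],[36,16],[43,20],[46,16],[49,0]]
[[11,16],[13,3],[17,0],[36,16],[43,20],[46,16],[49,0]]
[[11,16],[13,14],[25,0],[36,16],[43,20],[46,16],[49,0]]
[[11,16],[22,14],[25,0],[36,16],[43,20],[46,16],[49,0]]
[[11,16],[22,14],[25,0],[33,8],[36,16],[43,20],[46,16],[49,0]]
[[11,16],[22,14],[25,0],[33,8],[36,16],[43,20],[46,16],[49,0]]
[[11,16],[22,14],[25,0],[33,8],[36,16],[43,20],[46,16],[49,0]]
[[0,6],[9,0],[11,16],[22,14],[25,0],[33,8],[36,16],[43,20],[46,16],[49,0]]
[[0,6],[9,0],[11,16],[22,14],[25,0],[33,8],[36,16],[43,20],[46,16],[48,20],[49,0]]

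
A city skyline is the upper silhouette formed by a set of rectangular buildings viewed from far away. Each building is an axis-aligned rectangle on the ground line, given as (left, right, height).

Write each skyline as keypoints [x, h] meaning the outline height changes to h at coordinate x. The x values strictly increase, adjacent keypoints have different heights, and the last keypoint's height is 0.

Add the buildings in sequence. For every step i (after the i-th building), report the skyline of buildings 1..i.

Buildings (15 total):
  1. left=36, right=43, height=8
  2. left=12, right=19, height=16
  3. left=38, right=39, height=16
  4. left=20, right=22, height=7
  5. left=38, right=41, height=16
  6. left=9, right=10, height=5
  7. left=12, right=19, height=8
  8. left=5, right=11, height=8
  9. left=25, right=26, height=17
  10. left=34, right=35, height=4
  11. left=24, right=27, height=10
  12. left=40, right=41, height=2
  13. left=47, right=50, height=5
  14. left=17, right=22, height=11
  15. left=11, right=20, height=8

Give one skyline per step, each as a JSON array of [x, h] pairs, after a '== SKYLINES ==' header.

== SKYLINES ==
[[36,8],[43,0]]
[[12,16],[19,0],[36,8],[43,0]]
[[12,16],[19,0],[36,8],[38,16],[39,8],[43,0]]
[[12,16],[19,0],[20,7],[22,0],[36,8],[38,16],[39,8],[43,0]]
[[12,16],[19,0],[20,7],[22,0],[36,8],[38,16],[41,8],[43,0]]
[[9,5],[10,0],[12,16],[19,0],[20,7],[22,0],[36,8],[38,16],[41,8],[43,0]]
[[9,5],[10,0],[12,16],[19,0],[20,7],[22,0],[36,8],[38,16],[41,8],[43,0]]
[[5,8],[11,0],[12,16],[19,0],[20,7],[22,0],[36,8],[38,16],[41,8],[43,0]]
[[5,8],[11,0],[12,16],[19,0],[20,7],[22,0],[25,17],[26,0],[36,8],[38,16],[41,8],[43,0]]
[[5,8],[11,0],[12,16],[19,0],[20,7],[22,0],[25,17],[26,0],[34,4],[35,0],[36,8],[38,16],[41,8],[43,0]]
[[5,8],[11,0],[12,16],[19,0],[20,7],[22,0],[24,10],[25,17],[26,10],[27,0],[34,4],[35,0],[36,8],[38,16],[41,8],[43,0]]
[[5,8],[11,0],[12,16],[19,0],[20,7],[22,0],[24,10],[25,17],[26,10],[27,0],[34,4],[35,0],[36,8],[38,16],[41,8],[43,0]]
[[5,8],[11,0],[12,16],[19,0],[20,7],[22,0],[24,10],[25,17],[26,10],[27,0],[34,4],[35,0],[36,8],[38,16],[41,8],[43,0],[47,5],[50,0]]
[[5,8],[11,0],[12,16],[19,11],[22,0],[24,10],[25,17],[26,10],[27,0],[34,4],[35,0],[36,8],[38,16],[41,8],[43,0],[47,5],[50,0]]
[[5,8],[12,16],[19,11],[22,0],[24,10],[25,17],[26,10],[27,0],[34,4],[35,0],[36,8],[38,16],[41,8],[43,0],[47,5],[50,0]]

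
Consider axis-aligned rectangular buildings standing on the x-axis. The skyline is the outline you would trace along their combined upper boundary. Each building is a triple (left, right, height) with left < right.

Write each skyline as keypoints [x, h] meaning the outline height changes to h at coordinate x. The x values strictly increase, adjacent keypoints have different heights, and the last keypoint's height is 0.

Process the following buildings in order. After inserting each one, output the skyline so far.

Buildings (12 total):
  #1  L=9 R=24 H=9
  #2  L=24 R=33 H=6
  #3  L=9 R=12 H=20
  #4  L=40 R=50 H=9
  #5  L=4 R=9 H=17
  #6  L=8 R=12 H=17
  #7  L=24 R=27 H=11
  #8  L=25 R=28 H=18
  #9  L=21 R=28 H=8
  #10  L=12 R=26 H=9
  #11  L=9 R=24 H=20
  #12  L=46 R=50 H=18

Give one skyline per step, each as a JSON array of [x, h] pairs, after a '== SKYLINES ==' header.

== SKYLINES ==
[[9,9],[24,0]]
[[9,9],[24,6],[33,0]]
[[9,20],[12,9],[24,6],[33,0]]
[[9,20],[12,9],[24,6],[33,0],[40,9],[50,0]]
[[4,17],[9,20],[12,9],[24,6],[33,0],[40,9],[50,0]]
[[4,17],[9,20],[12,9],[24,6],[33,0],[40,9],[50,0]]
[[4,17],[9,20],[12,9],[24,11],[27,6],[33,0],[40,9],[50,0]]
[[4,17],[9,20],[12,9],[24,11],[25,18],[28,6],[33,0],[40,9],[50,0]]
[[4,17],[9,20],[12,9],[24,11],[25,18],[28,6],[33,0],[40,9],[50,0]]
[[4,17],[9,20],[12,9],[24,11],[25,18],[28,6],[33,0],[40,9],[50,0]]
[[4,17],[9,20],[24,11],[25,18],[28,6],[33,0],[40,9],[50,0]]
[[4,17],[9,20],[24,11],[25,18],[28,6],[33,0],[40,9],[46,18],[50,0]]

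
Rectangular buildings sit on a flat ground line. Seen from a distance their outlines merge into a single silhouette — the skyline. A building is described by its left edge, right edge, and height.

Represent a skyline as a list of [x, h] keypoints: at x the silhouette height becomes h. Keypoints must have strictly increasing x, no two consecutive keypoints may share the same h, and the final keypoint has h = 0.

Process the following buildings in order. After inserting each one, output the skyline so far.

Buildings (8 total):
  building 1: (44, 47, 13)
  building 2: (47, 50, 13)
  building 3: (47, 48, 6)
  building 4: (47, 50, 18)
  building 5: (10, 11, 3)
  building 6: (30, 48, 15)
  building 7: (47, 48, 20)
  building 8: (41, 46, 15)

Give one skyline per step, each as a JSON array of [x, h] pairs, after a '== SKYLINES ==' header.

== SKYLINES ==
[[44,13],[47,0]]
[[44,13],[50,0]]
[[44,13],[50,0]]
[[44,13],[47,18],[50,0]]
[[10,3],[11,0],[44,13],[47,18],[50,0]]
[[10,3],[11,0],[30,15],[47,18],[50,0]]
[[10,3],[11,0],[30,15],[47,20],[48,18],[50,0]]
[[10,3],[11,0],[30,15],[47,20],[48,18],[50,0]]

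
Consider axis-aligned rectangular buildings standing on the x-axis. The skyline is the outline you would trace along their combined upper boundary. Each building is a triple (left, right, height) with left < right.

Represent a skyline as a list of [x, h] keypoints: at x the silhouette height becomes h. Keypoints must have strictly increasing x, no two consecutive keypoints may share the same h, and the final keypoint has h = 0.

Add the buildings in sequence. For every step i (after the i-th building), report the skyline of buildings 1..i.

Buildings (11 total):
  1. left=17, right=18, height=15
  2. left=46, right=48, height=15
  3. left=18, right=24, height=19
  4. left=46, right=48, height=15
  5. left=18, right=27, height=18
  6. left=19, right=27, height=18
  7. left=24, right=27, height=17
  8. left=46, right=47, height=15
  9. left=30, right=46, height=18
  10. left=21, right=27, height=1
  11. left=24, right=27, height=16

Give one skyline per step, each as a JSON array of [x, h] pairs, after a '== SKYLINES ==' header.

== SKYLINES ==
[[17,15],[18,0]]
[[17,15],[18,0],[46,15],[48,0]]
[[17,15],[18,19],[24,0],[46,15],[48,0]]
[[17,15],[18,19],[24,0],[46,15],[48,0]]
[[17,15],[18,19],[24,18],[27,0],[46,15],[48,0]]
[[17,15],[18,19],[24,18],[27,0],[46,15],[48,0]]
[[17,15],[18,19],[24,18],[27,0],[46,15],[48,0]]
[[17,15],[18,19],[24,18],[27,0],[46,15],[48,0]]
[[17,15],[18,19],[24,18],[27,0],[30,18],[46,15],[48,0]]
[[17,15],[18,19],[24,18],[27,0],[30,18],[46,15],[48,0]]
[[17,15],[18,19],[24,18],[27,0],[30,18],[46,15],[48,0]]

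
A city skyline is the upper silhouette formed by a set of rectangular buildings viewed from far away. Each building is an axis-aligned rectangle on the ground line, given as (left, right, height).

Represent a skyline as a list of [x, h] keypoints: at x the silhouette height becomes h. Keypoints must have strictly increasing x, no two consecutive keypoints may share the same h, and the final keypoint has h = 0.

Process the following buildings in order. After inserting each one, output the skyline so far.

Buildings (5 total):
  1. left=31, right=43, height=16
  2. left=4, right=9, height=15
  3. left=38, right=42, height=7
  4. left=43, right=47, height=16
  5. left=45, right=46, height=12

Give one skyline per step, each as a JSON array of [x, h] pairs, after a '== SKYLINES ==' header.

== SKYLINES ==
[[31,16],[43,0]]
[[4,15],[9,0],[31,16],[43,0]]
[[4,15],[9,0],[31,16],[43,0]]
[[4,15],[9,0],[31,16],[47,0]]
[[4,15],[9,0],[31,16],[47,0]]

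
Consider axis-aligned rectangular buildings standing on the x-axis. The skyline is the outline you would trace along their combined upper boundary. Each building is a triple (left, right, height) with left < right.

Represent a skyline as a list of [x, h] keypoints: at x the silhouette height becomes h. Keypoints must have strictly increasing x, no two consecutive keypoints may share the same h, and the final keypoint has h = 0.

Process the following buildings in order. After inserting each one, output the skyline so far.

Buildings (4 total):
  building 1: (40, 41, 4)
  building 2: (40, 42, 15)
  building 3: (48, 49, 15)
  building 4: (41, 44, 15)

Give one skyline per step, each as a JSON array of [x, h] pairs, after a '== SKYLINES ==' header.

== SKYLINES ==
[[40,4],[41,0]]
[[40,15],[42,0]]
[[40,15],[42,0],[48,15],[49,0]]
[[40,15],[44,0],[48,15],[49,0]]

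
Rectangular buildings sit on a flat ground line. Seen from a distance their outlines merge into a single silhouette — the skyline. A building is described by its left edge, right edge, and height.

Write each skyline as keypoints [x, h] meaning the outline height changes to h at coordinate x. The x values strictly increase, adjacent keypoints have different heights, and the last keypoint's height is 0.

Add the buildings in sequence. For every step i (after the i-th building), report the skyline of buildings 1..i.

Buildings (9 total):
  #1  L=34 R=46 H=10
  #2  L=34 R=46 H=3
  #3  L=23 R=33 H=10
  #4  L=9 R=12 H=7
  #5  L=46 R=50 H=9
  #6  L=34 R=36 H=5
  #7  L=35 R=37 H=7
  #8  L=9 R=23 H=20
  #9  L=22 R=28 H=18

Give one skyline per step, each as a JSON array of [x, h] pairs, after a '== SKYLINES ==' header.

== SKYLINES ==
[[34,10],[46,0]]
[[34,10],[46,0]]
[[23,10],[33,0],[34,10],[46,0]]
[[9,7],[12,0],[23,10],[33,0],[34,10],[46,0]]
[[9,7],[12,0],[23,10],[33,0],[34,10],[46,9],[50,0]]
[[9,7],[12,0],[23,10],[33,0],[34,10],[46,9],[50,0]]
[[9,7],[12,0],[23,10],[33,0],[34,10],[46,9],[50,0]]
[[9,20],[23,10],[33,0],[34,10],[46,9],[50,0]]
[[9,20],[23,18],[28,10],[33,0],[34,10],[46,9],[50,0]]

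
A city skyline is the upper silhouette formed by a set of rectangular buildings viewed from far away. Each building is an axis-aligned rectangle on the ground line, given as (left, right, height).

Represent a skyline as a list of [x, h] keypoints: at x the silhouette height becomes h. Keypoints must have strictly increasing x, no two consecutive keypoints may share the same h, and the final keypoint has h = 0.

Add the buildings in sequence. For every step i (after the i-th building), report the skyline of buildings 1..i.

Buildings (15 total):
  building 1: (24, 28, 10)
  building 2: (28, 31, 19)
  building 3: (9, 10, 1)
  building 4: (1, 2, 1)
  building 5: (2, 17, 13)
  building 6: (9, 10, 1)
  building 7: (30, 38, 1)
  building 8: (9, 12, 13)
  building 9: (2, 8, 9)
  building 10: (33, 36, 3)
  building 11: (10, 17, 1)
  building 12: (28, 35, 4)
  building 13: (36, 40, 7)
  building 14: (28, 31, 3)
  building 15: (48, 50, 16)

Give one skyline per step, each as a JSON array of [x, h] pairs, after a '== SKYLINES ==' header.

== SKYLINES ==
[[24,10],[28,0]]
[[24,10],[28,19],[31,0]]
[[9,1],[10,0],[24,10],[28,19],[31,0]]
[[1,1],[2,0],[9,1],[10,0],[24,10],[28,19],[31,0]]
[[1,1],[2,13],[17,0],[24,10],[28,19],[31,0]]
[[1,1],[2,13],[17,0],[24,10],[28,19],[31,0]]
[[1,1],[2,13],[17,0],[24,10],[28,19],[31,1],[38,0]]
[[1,1],[2,13],[17,0],[24,10],[28,19],[31,1],[38,0]]
[[1,1],[2,13],[17,0],[24,10],[28,19],[31,1],[38,0]]
[[1,1],[2,13],[17,0],[24,10],[28,19],[31,1],[33,3],[36,1],[38,0]]
[[1,1],[2,13],[17,0],[24,10],[28,19],[31,1],[33,3],[36,1],[38,0]]
[[1,1],[2,13],[17,0],[24,10],[28,19],[31,4],[35,3],[36,1],[38,0]]
[[1,1],[2,13],[17,0],[24,10],[28,19],[31,4],[35,3],[36,7],[40,0]]
[[1,1],[2,13],[17,0],[24,10],[28,19],[31,4],[35,3],[36,7],[40,0]]
[[1,1],[2,13],[17,0],[24,10],[28,19],[31,4],[35,3],[36,7],[40,0],[48,16],[50,0]]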